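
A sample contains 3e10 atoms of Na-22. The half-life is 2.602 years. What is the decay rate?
A = λN = 7.992e9 decays/year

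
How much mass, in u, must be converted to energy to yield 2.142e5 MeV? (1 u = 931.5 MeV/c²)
m = E/c² = 230 u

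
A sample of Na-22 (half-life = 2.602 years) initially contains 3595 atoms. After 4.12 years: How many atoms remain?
N = N₀(1/2)^(t/t½) = 1200 atoms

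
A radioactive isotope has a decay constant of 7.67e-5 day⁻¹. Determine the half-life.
t½ = ln(2)/λ = 9037 days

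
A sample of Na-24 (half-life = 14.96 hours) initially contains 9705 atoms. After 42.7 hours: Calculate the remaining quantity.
N = N₀(1/2)^(t/t½) = 1342 atoms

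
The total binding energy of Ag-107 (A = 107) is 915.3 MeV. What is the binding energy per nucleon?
B.E./A = 915.3/107 = 8.554 MeV/nucleon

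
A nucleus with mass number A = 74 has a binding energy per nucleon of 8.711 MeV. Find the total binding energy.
B.E. = 8.711 × 74 = 644.6 MeV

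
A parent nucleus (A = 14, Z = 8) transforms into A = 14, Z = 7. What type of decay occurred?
ΔA = 0, ΔZ = -1 ⇒ beta-plus decay (β⁺) or electron capture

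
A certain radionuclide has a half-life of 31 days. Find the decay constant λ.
λ = ln(2)/t½ = 0.02236 day⁻¹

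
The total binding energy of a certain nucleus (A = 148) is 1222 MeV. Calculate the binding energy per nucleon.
B.E./A = 1222/148 = 8.257 MeV/nucleon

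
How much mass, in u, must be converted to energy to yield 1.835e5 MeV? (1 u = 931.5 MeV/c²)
m = E/c² = 197 u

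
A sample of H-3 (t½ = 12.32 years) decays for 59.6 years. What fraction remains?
N/N₀ = (1/2)^(t/t½) = 0.03497 = 3.5%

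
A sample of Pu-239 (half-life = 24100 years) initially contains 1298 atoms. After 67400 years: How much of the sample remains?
N = N₀(1/2)^(t/t½) = 186.8 atoms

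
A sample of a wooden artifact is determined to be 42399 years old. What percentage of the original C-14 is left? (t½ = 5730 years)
N/N₀ = (1/2)^(t/t½) = 0.005923 = 0.592%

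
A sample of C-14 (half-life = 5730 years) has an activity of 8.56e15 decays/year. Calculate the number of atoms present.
N = A/λ = 7.076e19 atoms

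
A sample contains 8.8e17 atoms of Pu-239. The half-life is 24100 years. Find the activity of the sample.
A = λN = 2.531e13 decays/year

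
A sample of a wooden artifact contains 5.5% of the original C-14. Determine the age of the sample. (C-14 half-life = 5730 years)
Age = t½ × log₂(1/ratio) = 23980 years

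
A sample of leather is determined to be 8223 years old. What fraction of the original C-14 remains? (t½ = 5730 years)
N/N₀ = (1/2)^(t/t½) = 0.3698 = 37%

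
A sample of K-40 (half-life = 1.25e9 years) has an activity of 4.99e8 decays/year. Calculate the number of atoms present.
N = A/λ = 8.999e17 atoms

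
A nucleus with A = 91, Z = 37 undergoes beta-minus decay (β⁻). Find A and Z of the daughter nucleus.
Daughter: A = 91, Z = 38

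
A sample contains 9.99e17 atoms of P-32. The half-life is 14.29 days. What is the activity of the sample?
A = λN = 4.846e16 decays/day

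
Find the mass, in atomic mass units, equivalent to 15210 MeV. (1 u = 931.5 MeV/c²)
m = E/c² = 16.33 u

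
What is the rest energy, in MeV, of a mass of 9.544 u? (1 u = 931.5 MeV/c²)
E = mc² = 8890 MeV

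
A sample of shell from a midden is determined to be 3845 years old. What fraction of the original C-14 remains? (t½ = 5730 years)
N/N₀ = (1/2)^(t/t½) = 0.6281 = 62.8%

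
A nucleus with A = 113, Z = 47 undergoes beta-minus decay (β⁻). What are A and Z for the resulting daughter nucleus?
Daughter: A = 113, Z = 48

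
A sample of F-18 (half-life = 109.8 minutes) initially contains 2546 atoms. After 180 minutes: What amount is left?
N = N₀(1/2)^(t/t½) = 817.3 atoms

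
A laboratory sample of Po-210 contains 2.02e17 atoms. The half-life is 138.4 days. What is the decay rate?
A = λN = 1.012e15 decays/day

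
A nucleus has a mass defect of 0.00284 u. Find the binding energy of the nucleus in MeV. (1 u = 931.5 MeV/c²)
B.E. = Δm × 931.5 = 2.645 MeV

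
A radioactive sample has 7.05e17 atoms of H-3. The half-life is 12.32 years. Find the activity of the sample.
A = λN = 3.966e16 decays/year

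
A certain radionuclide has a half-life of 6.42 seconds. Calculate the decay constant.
λ = ln(2)/t½ = 0.108 second⁻¹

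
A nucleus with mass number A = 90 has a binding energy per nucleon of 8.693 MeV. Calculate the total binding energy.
B.E. = 8.693 × 90 = 782.4 MeV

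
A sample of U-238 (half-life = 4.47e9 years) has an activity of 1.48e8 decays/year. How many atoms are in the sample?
N = A/λ = 9.544e17 atoms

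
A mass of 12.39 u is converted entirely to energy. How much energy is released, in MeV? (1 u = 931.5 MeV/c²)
E = mc² = 11540 MeV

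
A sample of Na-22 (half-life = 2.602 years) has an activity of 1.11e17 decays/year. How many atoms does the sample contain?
N = A/λ = 4.167e17 atoms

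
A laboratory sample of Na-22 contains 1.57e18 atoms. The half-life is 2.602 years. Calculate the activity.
A = λN = 4.182e17 decays/year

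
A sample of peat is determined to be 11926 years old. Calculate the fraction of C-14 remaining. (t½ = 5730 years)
N/N₀ = (1/2)^(t/t½) = 0.2363 = 23.6%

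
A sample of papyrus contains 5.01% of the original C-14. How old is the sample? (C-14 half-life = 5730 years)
Age = t½ × log₂(1/ratio) = 24750 years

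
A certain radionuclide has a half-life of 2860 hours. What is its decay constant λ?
λ = ln(2)/t½ = 2.424e-4 hour⁻¹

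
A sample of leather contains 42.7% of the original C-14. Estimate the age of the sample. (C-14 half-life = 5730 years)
Age = t½ × log₂(1/ratio) = 7035 years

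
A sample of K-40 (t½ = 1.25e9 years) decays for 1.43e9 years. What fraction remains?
N/N₀ = (1/2)^(t/t½) = 0.4525 = 45.3%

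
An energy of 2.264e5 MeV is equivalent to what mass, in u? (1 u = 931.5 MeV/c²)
m = E/c² = 243 u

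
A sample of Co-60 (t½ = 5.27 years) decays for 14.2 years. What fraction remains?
N/N₀ = (1/2)^(t/t½) = 0.1545 = 15.4%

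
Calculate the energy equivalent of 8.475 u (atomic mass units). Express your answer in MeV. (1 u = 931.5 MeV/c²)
E = mc² = 7894 MeV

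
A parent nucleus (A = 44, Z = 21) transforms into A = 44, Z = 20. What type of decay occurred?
ΔA = 0, ΔZ = -1 ⇒ beta-plus decay (β⁺) or electron capture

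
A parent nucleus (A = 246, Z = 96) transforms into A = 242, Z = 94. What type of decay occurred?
ΔA = -4, ΔZ = -2 ⇒ alpha decay (α)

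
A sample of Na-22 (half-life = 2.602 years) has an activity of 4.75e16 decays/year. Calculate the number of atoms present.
N = A/λ = 1.783e17 atoms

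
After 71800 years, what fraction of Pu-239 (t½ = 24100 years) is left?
N/N₀ = (1/2)^(t/t½) = 0.1268 = 12.7%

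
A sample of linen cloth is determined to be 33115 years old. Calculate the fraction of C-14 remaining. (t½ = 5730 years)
N/N₀ = (1/2)^(t/t½) = 0.01821 = 1.82%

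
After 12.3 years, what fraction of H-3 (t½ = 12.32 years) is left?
N/N₀ = (1/2)^(t/t½) = 0.5006 = 50.1%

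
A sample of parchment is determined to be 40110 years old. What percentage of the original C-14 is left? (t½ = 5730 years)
N/N₀ = (1/2)^(t/t½) = 0.007812 = 0.781%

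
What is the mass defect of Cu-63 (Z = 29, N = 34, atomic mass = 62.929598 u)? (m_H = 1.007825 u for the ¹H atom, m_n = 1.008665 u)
Δm = Z·m_H + N·m_n − M = 0.5919 u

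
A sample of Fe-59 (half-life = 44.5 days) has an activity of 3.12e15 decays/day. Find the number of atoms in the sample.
N = A/λ = 2.003e17 atoms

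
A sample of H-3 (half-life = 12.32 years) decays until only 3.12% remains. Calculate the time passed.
t = t½ × log₂(N₀/N) = 61.63 years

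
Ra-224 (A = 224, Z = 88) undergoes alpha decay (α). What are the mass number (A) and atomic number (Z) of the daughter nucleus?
Daughter: A = 220, Z = 86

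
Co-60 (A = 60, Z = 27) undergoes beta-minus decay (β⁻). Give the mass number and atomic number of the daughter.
Daughter: A = 60, Z = 28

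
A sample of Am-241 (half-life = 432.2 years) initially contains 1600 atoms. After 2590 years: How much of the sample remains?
N = N₀(1/2)^(t/t½) = 25.13 atoms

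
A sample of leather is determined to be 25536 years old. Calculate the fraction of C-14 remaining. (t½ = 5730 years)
N/N₀ = (1/2)^(t/t½) = 0.04555 = 4.55%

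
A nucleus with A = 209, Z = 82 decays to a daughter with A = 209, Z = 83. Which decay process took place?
ΔA = 0, ΔZ = +1 ⇒ beta-minus decay (β⁻)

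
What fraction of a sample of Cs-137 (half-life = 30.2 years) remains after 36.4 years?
N/N₀ = (1/2)^(t/t½) = 0.4337 = 43.4%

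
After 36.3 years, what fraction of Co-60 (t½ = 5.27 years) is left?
N/N₀ = (1/2)^(t/t½) = 0.008443 = 0.844%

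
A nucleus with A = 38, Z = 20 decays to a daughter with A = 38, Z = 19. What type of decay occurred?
ΔA = 0, ΔZ = -1 ⇒ beta-plus decay (β⁺) or electron capture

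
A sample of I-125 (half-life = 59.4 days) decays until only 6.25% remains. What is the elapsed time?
t = t½ × log₂(N₀/N) = 237.6 days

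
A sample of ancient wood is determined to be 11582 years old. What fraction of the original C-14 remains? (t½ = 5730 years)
N/N₀ = (1/2)^(t/t½) = 0.2463 = 24.6%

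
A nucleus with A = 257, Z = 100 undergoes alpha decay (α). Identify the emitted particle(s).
α particle = ⁴₂He (2 protons + 2 neutrons)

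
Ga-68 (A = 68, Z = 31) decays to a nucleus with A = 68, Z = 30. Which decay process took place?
ΔA = 0, ΔZ = -1 ⇒ beta-plus decay (β⁺) or electron capture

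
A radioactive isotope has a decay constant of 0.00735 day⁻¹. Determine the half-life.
t½ = ln(2)/λ = 94.31 days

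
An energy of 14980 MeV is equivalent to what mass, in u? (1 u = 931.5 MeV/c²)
m = E/c² = 16.08 u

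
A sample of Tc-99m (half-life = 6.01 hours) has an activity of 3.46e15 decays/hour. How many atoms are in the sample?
N = A/λ = 3e16 atoms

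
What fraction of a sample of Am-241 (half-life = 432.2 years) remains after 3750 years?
N/N₀ = (1/2)^(t/t½) = 0.002444 = 0.244%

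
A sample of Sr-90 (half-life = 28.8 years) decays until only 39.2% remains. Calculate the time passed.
t = t½ × log₂(N₀/N) = 38.91 years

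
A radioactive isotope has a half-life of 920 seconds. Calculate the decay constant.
λ = ln(2)/t½ = 7.534e-4 second⁻¹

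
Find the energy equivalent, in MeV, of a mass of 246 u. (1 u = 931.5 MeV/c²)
E = mc² = 2.291e5 MeV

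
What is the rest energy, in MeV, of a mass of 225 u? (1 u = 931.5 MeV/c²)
E = mc² = 2.096e5 MeV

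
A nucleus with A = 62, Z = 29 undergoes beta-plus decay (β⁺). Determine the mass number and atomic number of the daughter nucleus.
Daughter: A = 62, Z = 28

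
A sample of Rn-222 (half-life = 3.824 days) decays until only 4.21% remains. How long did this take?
t = t½ × log₂(N₀/N) = 17.48 days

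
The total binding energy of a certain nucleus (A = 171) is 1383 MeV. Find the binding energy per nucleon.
B.E./A = 1383/171 = 8.088 MeV/nucleon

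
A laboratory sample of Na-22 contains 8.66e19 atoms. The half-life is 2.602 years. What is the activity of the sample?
A = λN = 2.307e19 decays/year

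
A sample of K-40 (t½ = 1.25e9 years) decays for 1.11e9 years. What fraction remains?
N/N₀ = (1/2)^(t/t½) = 0.5404 = 54%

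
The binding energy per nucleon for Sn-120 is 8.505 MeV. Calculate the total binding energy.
B.E. = 8.505 × 120 = 1021 MeV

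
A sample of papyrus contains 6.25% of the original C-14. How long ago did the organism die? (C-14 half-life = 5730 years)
Age = t½ × log₂(1/ratio) = 22920 years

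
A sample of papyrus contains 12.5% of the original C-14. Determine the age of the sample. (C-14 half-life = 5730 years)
Age = t½ × log₂(1/ratio) = 17190 years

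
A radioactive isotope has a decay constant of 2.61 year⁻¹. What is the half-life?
t½ = ln(2)/λ = 0.2656 years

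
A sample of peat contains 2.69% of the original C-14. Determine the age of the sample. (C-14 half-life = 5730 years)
Age = t½ × log₂(1/ratio) = 29890 years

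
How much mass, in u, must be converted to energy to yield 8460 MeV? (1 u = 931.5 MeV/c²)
m = E/c² = 9.082 u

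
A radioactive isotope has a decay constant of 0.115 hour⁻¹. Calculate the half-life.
t½ = ln(2)/λ = 6.027 hours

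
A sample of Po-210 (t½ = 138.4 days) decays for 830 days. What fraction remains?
N/N₀ = (1/2)^(t/t½) = 0.01566 = 1.57%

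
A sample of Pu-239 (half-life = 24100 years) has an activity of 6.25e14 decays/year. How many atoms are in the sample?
N = A/λ = 2.173e19 atoms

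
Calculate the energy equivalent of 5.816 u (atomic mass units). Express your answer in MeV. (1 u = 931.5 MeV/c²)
E = mc² = 5418 MeV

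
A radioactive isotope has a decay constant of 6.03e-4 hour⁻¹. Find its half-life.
t½ = ln(2)/λ = 1149 hours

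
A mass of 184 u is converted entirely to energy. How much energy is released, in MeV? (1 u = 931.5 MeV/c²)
E = mc² = 1.714e5 MeV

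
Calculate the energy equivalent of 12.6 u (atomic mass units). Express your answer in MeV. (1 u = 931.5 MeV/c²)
E = mc² = 11740 MeV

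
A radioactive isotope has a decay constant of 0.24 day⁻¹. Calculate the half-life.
t½ = ln(2)/λ = 2.888 days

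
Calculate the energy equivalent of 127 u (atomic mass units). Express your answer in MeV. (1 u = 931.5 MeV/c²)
E = mc² = 1.183e5 MeV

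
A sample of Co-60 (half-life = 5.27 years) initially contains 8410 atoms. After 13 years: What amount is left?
N = N₀(1/2)^(t/t½) = 1521 atoms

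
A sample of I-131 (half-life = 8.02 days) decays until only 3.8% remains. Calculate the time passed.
t = t½ × log₂(N₀/N) = 37.84 days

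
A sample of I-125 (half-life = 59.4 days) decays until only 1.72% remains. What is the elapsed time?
t = t½ × log₂(N₀/N) = 348.2 days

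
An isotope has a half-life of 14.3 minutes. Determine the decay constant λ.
λ = ln(2)/t½ = 0.04847 minute⁻¹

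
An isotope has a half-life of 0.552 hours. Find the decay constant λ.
λ = ln(2)/t½ = 1.256 hour⁻¹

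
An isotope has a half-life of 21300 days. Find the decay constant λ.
λ = ln(2)/t½ = 3.254e-5 day⁻¹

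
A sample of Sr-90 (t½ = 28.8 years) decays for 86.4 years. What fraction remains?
N/N₀ = (1/2)^(t/t½) = 0.125 = 12.5%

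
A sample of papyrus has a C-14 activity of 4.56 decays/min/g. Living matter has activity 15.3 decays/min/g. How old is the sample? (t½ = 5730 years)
Age = t½ × log₂(A₀/A) = 10010 years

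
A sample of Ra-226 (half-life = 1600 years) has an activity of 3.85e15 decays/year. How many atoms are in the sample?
N = A/λ = 8.887e18 atoms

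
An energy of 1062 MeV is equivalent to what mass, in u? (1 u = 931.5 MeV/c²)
m = E/c² = 1.14 u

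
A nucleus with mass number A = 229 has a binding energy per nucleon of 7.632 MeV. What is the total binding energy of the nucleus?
B.E. = 7.632 × 229 = 1748 MeV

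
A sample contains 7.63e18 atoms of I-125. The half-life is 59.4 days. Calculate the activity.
A = λN = 8.904e16 decays/day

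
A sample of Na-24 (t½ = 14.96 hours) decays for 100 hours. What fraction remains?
N/N₀ = (1/2)^(t/t½) = 0.009722 = 0.972%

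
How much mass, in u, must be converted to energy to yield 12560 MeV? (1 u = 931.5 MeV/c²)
m = E/c² = 13.48 u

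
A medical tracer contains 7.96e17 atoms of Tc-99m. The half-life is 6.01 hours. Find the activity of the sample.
A = λN = 9.18e16 decays/hour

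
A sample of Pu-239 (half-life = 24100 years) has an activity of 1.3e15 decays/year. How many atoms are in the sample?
N = A/λ = 4.52e19 atoms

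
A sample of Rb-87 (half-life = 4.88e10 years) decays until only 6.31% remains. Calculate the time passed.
t = t½ × log₂(N₀/N) = 1.945e11 years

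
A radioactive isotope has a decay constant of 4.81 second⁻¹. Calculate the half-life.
t½ = ln(2)/λ = 0.1441 seconds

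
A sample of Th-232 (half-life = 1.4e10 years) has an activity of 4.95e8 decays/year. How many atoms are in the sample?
N = A/λ = 9.998e18 atoms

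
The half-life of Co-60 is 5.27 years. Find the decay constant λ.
λ = ln(2)/t½ = 0.1315 year⁻¹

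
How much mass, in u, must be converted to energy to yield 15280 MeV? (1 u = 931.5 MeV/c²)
m = E/c² = 16.4 u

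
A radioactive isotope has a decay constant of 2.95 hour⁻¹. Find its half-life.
t½ = ln(2)/λ = 0.235 hours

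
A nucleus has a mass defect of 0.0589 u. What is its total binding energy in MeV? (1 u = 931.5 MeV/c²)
B.E. = Δm × 931.5 = 54.87 MeV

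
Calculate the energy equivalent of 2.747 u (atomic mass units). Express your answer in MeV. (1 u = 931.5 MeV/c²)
E = mc² = 2559 MeV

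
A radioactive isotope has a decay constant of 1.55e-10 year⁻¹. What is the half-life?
t½ = ln(2)/λ = 4.472e9 years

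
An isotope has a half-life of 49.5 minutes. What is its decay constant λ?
λ = ln(2)/t½ = 0.014 minute⁻¹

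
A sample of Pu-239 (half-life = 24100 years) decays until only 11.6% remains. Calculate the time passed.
t = t½ × log₂(N₀/N) = 74900 years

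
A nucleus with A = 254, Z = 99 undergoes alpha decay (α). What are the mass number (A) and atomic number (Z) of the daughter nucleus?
Daughter: A = 250, Z = 97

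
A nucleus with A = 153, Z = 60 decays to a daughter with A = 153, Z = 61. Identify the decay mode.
ΔA = 0, ΔZ = +1 ⇒ beta-minus decay (β⁻)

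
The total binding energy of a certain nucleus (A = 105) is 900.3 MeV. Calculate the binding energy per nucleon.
B.E./A = 900.3/105 = 8.574 MeV/nucleon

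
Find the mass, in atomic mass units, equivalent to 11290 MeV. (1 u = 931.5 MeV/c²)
m = E/c² = 12.12 u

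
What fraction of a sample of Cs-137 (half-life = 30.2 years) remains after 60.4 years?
N/N₀ = (1/2)^(t/t½) = 0.25 = 25%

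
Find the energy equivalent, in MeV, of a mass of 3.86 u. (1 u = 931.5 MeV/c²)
E = mc² = 3596 MeV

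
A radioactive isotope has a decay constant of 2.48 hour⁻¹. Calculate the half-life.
t½ = ln(2)/λ = 0.2795 hours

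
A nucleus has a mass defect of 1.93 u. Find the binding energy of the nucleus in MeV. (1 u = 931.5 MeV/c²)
B.E. = Δm × 931.5 = 1798 MeV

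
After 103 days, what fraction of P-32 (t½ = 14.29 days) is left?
N/N₀ = (1/2)^(t/t½) = 0.006764 = 0.676%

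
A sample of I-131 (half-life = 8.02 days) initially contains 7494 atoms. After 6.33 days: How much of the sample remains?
N = N₀(1/2)^(t/t½) = 4336 atoms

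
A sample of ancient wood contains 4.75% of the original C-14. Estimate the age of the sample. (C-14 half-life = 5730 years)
Age = t½ × log₂(1/ratio) = 25190 years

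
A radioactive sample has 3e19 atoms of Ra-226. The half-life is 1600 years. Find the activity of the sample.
A = λN = 1.3e16 decays/year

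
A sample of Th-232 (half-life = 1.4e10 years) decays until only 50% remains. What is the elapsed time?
t = t½ × log₂(N₀/N) = 1.4e10 years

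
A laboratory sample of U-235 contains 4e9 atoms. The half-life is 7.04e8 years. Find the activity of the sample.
A = λN = 3.938 decays/year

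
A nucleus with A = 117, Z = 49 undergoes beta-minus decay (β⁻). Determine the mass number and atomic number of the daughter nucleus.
Daughter: A = 117, Z = 50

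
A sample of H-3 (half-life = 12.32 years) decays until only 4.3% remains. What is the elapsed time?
t = t½ × log₂(N₀/N) = 55.93 years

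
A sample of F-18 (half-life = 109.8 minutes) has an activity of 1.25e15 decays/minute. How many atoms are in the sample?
N = A/λ = 1.98e17 atoms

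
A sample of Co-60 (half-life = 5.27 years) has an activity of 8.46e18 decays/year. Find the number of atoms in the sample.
N = A/λ = 6.432e19 atoms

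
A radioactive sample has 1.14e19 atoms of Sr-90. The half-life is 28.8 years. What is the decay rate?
A = λN = 2.744e17 decays/year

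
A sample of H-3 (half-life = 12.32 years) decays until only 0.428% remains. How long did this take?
t = t½ × log₂(N₀/N) = 96.94 years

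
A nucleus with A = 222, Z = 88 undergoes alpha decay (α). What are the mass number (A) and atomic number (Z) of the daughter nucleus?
Daughter: A = 218, Z = 86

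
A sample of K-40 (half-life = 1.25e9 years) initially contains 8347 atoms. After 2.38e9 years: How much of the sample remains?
N = N₀(1/2)^(t/t½) = 2230 atoms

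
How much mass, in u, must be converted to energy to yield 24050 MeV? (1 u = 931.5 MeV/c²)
m = E/c² = 25.82 u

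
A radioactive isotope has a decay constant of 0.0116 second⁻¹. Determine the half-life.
t½ = ln(2)/λ = 59.75 seconds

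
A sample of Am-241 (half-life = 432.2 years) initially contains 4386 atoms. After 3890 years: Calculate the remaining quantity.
N = N₀(1/2)^(t/t½) = 8.564 atoms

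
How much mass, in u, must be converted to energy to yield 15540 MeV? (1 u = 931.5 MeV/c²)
m = E/c² = 16.68 u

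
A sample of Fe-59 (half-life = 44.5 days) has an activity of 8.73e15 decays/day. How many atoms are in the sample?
N = A/λ = 5.605e17 atoms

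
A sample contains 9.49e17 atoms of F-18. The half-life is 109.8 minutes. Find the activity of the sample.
A = λN = 5.991e15 decays/minute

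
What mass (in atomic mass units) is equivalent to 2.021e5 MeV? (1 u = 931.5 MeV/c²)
m = E/c² = 217 u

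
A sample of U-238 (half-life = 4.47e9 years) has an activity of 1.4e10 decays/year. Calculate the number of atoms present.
N = A/λ = 9.028e19 atoms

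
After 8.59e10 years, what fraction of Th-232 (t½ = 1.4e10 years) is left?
N/N₀ = (1/2)^(t/t½) = 0.01422 = 1.42%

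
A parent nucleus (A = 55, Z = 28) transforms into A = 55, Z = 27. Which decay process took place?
ΔA = 0, ΔZ = -1 ⇒ beta-plus decay (β⁺) or electron capture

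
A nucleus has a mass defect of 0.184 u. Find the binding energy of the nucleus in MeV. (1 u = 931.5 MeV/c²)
B.E. = Δm × 931.5 = 171.4 MeV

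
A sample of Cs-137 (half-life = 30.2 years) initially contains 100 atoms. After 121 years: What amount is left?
N = N₀(1/2)^(t/t½) = 6.221 atoms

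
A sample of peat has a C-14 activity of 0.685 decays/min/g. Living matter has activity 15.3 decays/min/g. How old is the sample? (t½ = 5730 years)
Age = t½ × log₂(A₀/A) = 25680 years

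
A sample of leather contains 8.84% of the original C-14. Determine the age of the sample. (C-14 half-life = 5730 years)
Age = t½ × log₂(1/ratio) = 20050 years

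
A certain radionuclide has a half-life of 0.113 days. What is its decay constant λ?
λ = ln(2)/t½ = 6.134 day⁻¹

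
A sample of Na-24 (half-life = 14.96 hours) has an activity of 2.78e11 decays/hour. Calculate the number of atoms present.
N = A/λ = 6e12 atoms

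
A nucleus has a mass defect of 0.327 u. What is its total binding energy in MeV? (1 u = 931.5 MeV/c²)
B.E. = Δm × 931.5 = 304.6 MeV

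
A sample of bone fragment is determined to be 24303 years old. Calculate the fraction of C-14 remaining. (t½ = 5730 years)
N/N₀ = (1/2)^(t/t½) = 0.05287 = 5.29%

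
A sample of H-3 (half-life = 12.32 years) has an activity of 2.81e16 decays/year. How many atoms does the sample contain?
N = A/λ = 4.994e17 atoms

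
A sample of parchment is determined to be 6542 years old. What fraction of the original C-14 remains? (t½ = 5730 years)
N/N₀ = (1/2)^(t/t½) = 0.4532 = 45.3%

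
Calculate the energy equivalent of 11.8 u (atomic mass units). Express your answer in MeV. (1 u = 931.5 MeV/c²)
E = mc² = 10990 MeV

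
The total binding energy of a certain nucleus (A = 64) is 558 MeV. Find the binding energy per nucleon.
B.E./A = 558/64 = 8.719 MeV/nucleon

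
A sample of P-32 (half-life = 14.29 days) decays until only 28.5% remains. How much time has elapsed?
t = t½ × log₂(N₀/N) = 25.88 days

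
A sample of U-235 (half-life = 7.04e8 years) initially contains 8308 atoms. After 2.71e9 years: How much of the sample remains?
N = N₀(1/2)^(t/t½) = 576.4 atoms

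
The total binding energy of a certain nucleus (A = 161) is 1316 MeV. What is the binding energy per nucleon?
B.E./A = 1316/161 = 8.174 MeV/nucleon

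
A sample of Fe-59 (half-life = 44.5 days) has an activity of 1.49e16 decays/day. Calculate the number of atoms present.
N = A/λ = 9.566e17 atoms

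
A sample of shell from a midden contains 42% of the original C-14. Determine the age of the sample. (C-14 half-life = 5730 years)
Age = t½ × log₂(1/ratio) = 7171 years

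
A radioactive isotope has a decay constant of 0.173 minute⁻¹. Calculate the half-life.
t½ = ln(2)/λ = 4.007 minutes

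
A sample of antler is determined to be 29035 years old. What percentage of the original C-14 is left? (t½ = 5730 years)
N/N₀ = (1/2)^(t/t½) = 0.02983 = 2.98%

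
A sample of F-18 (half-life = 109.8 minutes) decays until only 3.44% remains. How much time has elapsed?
t = t½ × log₂(N₀/N) = 533.8 minutes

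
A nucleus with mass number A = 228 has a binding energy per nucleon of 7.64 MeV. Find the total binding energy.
B.E. = 7.64 × 228 = 1742 MeV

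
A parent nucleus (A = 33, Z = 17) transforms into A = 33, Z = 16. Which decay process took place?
ΔA = 0, ΔZ = -1 ⇒ beta-plus decay (β⁺) or electron capture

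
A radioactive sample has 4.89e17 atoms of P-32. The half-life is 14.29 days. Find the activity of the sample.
A = λN = 2.372e16 decays/day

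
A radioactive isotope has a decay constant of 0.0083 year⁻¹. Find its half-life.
t½ = ln(2)/λ = 83.51 years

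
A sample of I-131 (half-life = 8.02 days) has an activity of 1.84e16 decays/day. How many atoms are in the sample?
N = A/λ = 2.129e17 atoms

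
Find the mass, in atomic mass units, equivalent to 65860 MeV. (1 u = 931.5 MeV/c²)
m = E/c² = 70.7 u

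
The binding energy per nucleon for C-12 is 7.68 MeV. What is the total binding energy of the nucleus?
B.E. = 7.68 × 12 = 92.16 MeV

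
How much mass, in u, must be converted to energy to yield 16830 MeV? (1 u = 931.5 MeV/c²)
m = E/c² = 18.07 u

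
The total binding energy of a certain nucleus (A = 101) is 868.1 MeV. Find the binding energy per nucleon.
B.E./A = 868.1/101 = 8.595 MeV/nucleon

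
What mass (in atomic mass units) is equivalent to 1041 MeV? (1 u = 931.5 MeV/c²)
m = E/c² = 1.118 u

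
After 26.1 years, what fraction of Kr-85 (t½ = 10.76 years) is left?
N/N₀ = (1/2)^(t/t½) = 0.1861 = 18.6%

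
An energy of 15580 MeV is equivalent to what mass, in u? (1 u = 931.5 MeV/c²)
m = E/c² = 16.73 u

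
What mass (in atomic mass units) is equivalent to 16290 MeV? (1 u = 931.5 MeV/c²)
m = E/c² = 17.49 u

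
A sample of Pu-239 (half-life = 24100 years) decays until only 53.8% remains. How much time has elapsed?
t = t½ × log₂(N₀/N) = 21550 years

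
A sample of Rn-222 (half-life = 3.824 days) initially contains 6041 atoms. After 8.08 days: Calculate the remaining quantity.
N = N₀(1/2)^(t/t½) = 1397 atoms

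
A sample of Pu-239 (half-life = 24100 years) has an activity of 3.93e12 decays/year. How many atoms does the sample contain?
N = A/λ = 1.366e17 atoms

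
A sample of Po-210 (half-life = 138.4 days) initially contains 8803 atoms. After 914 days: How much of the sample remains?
N = N₀(1/2)^(t/t½) = 90.49 atoms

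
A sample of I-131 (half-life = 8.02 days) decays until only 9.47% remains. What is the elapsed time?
t = t½ × log₂(N₀/N) = 27.27 days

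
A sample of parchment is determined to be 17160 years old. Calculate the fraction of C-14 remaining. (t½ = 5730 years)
N/N₀ = (1/2)^(t/t½) = 0.1255 = 12.5%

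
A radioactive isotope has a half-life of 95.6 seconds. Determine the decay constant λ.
λ = ln(2)/t½ = 0.00725 second⁻¹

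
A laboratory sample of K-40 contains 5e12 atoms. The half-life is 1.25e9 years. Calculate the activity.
A = λN = 2773 decays/year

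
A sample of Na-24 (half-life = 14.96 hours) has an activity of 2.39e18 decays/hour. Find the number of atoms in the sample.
N = A/λ = 5.158e19 atoms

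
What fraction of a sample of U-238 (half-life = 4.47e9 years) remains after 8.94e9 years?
N/N₀ = (1/2)^(t/t½) = 0.25 = 25%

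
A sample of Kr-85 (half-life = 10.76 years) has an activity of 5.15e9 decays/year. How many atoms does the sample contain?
N = A/λ = 7.995e10 atoms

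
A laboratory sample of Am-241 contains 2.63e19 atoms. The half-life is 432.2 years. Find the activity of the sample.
A = λN = 4.218e16 decays/year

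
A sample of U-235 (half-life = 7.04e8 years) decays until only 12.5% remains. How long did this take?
t = t½ × log₂(N₀/N) = 2.112e9 years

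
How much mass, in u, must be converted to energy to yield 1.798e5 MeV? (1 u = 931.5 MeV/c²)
m = E/c² = 193 u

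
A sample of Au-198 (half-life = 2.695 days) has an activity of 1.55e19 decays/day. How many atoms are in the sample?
N = A/λ = 6.026e19 atoms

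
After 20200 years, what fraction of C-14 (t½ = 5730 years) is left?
N/N₀ = (1/2)^(t/t½) = 0.08685 = 8.69%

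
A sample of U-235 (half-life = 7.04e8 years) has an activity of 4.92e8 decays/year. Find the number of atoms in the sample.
N = A/λ = 4.997e17 atoms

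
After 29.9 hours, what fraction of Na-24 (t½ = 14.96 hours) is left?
N/N₀ = (1/2)^(t/t½) = 0.2502 = 25%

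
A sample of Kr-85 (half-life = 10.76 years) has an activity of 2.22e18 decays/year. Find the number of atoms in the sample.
N = A/λ = 3.446e19 atoms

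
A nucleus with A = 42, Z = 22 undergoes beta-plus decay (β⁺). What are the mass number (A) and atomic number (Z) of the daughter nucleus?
Daughter: A = 42, Z = 21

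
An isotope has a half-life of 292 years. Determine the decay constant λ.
λ = ln(2)/t½ = 0.002374 year⁻¹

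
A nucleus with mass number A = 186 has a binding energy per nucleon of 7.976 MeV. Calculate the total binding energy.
B.E. = 7.976 × 186 = 1484 MeV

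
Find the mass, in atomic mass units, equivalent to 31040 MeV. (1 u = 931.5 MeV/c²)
m = E/c² = 33.32 u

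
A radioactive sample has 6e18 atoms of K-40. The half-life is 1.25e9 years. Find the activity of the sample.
A = λN = 3.327e9 decays/year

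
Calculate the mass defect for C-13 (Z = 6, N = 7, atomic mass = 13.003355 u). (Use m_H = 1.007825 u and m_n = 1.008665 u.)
Δm = Z·m_H + N·m_n − M = 0.1043 u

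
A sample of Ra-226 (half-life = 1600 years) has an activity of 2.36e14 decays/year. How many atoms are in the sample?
N = A/λ = 5.448e17 atoms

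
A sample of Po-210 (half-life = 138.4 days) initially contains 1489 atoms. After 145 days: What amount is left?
N = N₀(1/2)^(t/t½) = 720.3 atoms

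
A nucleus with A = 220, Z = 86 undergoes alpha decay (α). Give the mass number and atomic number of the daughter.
Daughter: A = 216, Z = 84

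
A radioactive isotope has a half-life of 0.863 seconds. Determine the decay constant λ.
λ = ln(2)/t½ = 0.8032 second⁻¹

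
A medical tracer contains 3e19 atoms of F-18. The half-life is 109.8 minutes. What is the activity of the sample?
A = λN = 1.894e17 decays/minute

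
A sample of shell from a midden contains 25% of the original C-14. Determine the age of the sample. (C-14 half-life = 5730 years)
Age = t½ × log₂(1/ratio) = 11460 years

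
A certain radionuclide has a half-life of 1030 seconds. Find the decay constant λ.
λ = ln(2)/t½ = 6.73e-4 second⁻¹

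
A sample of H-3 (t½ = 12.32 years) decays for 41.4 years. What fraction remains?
N/N₀ = (1/2)^(t/t½) = 0.09737 = 9.74%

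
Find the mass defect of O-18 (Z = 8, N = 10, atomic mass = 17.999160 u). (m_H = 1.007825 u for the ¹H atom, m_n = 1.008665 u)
Δm = Z·m_H + N·m_n − M = 0.1501 u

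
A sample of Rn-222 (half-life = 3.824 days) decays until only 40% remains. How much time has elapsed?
t = t½ × log₂(N₀/N) = 5.055 days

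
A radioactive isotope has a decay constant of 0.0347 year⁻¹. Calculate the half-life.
t½ = ln(2)/λ = 19.98 years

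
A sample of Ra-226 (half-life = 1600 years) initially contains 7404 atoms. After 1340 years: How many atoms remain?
N = N₀(1/2)^(t/t½) = 4143 atoms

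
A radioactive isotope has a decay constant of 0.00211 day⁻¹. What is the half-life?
t½ = ln(2)/λ = 328.5 days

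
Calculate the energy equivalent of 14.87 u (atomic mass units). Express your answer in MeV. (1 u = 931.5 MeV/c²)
E = mc² = 13850 MeV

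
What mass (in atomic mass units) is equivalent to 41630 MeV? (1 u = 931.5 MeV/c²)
m = E/c² = 44.69 u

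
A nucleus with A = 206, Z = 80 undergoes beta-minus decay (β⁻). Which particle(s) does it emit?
β⁻: electron (e⁻) + antineutrino (ν̄ₑ)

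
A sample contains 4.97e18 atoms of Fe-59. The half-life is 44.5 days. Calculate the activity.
A = λN = 7.741e16 decays/day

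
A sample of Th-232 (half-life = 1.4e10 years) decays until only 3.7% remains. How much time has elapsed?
t = t½ × log₂(N₀/N) = 6.659e10 years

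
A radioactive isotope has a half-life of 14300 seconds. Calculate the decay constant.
λ = ln(2)/t½ = 4.847e-5 second⁻¹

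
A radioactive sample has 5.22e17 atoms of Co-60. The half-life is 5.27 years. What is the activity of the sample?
A = λN = 6.866e16 decays/year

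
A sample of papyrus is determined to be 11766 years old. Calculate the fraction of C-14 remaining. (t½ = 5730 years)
N/N₀ = (1/2)^(t/t½) = 0.2409 = 24.1%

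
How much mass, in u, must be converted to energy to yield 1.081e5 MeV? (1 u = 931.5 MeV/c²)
m = E/c² = 116 u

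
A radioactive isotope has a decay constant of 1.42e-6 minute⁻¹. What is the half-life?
t½ = ln(2)/λ = 4.881e5 minutes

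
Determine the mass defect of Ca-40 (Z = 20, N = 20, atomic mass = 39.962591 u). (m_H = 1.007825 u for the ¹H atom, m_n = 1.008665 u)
Δm = Z·m_H + N·m_n − M = 0.3672 u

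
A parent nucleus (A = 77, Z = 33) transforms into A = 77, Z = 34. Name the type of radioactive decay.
ΔA = 0, ΔZ = +1 ⇒ beta-minus decay (β⁻)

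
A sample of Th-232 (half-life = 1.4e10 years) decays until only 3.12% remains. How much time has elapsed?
t = t½ × log₂(N₀/N) = 7.003e10 years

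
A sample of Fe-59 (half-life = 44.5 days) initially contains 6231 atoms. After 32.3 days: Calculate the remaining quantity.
N = N₀(1/2)^(t/t½) = 3768 atoms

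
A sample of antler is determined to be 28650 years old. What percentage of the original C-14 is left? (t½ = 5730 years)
N/N₀ = (1/2)^(t/t½) = 0.03125 = 3.12%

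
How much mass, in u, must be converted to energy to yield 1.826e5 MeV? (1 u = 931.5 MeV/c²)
m = E/c² = 196 u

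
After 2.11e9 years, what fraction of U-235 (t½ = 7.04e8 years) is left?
N/N₀ = (1/2)^(t/t½) = 0.1252 = 12.5%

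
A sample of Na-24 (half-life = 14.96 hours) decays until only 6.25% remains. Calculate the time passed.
t = t½ × log₂(N₀/N) = 59.84 hours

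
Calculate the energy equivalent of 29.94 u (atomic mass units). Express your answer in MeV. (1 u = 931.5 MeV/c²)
E = mc² = 27890 MeV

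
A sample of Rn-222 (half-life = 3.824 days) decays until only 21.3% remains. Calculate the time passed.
t = t½ × log₂(N₀/N) = 8.532 days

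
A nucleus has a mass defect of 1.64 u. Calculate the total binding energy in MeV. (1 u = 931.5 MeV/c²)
B.E. = Δm × 931.5 = 1528 MeV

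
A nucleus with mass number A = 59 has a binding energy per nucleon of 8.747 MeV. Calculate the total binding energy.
B.E. = 8.747 × 59 = 516.1 MeV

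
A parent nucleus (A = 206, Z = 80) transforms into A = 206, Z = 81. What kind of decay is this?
ΔA = 0, ΔZ = +1 ⇒ beta-minus decay (β⁻)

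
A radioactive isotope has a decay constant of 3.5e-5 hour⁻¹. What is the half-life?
t½ = ln(2)/λ = 19800 hours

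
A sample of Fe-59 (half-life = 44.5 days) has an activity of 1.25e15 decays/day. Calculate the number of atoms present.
N = A/λ = 8.025e16 atoms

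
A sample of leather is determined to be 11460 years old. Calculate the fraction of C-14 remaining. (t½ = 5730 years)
N/N₀ = (1/2)^(t/t½) = 0.25 = 25%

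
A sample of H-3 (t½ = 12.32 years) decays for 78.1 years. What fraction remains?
N/N₀ = (1/2)^(t/t½) = 0.01235 = 1.24%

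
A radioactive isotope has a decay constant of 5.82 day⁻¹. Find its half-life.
t½ = ln(2)/λ = 0.1191 days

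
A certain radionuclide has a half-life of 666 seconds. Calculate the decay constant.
λ = ln(2)/t½ = 0.001041 second⁻¹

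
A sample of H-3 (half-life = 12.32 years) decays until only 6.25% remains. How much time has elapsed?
t = t½ × log₂(N₀/N) = 49.28 years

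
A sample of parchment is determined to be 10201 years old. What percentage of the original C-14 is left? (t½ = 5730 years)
N/N₀ = (1/2)^(t/t½) = 0.2911 = 29.1%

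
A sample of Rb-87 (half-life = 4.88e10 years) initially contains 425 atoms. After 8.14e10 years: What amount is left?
N = N₀(1/2)^(t/t½) = 133.7 atoms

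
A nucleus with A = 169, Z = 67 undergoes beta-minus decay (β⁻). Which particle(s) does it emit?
β⁻: electron (e⁻) + antineutrino (ν̄ₑ)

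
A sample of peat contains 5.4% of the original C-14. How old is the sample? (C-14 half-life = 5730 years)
Age = t½ × log₂(1/ratio) = 24130 years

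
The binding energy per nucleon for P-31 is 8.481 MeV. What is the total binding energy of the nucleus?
B.E. = 8.481 × 31 = 262.9 MeV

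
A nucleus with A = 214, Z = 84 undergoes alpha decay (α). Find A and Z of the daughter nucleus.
Daughter: A = 210, Z = 82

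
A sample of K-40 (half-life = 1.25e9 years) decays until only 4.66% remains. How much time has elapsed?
t = t½ × log₂(N₀/N) = 5.529e9 years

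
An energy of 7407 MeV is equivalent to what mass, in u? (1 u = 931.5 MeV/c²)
m = E/c² = 7.952 u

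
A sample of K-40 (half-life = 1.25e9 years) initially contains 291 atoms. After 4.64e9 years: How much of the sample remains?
N = N₀(1/2)^(t/t½) = 22.21 atoms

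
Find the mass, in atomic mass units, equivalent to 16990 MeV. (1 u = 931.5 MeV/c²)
m = E/c² = 18.24 u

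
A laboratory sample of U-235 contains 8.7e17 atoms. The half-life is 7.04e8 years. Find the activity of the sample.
A = λN = 8.566e8 decays/year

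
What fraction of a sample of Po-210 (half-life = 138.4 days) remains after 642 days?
N/N₀ = (1/2)^(t/t½) = 0.04014 = 4.01%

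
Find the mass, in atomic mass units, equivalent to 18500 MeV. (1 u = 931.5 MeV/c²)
m = E/c² = 19.86 u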